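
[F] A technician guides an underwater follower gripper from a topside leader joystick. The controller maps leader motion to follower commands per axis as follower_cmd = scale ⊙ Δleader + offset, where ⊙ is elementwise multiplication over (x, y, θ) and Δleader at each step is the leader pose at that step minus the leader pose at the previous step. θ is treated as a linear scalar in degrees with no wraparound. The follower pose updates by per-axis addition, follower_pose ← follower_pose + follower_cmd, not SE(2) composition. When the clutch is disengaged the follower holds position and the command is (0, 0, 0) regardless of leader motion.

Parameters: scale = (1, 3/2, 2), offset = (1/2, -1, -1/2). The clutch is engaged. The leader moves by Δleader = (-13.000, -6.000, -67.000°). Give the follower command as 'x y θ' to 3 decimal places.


-12.500 -10.000 -134.500

axis x: 1·-13.000 + 1/2 = -12.500
axis y: 3/2·-6.000 + -1 = -10.000
axis θ: 2·-67.000 + -1/2 = -134.500


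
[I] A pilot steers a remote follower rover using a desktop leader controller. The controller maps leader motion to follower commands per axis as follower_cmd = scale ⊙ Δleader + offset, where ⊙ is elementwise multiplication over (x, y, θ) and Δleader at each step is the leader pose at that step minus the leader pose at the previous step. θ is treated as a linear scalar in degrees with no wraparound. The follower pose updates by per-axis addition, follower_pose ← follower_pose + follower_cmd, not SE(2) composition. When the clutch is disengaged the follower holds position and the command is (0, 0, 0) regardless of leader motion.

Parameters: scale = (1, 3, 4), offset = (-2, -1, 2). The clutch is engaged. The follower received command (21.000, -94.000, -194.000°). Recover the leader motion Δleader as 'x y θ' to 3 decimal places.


23.000 -31.000 -49.000

axis x: (21.000 − -2) / (1) = 23.000
axis y: (-94.000 − -1) / (3) = -31.000
axis θ: (-194.000 − 2) / (4) = -49.000


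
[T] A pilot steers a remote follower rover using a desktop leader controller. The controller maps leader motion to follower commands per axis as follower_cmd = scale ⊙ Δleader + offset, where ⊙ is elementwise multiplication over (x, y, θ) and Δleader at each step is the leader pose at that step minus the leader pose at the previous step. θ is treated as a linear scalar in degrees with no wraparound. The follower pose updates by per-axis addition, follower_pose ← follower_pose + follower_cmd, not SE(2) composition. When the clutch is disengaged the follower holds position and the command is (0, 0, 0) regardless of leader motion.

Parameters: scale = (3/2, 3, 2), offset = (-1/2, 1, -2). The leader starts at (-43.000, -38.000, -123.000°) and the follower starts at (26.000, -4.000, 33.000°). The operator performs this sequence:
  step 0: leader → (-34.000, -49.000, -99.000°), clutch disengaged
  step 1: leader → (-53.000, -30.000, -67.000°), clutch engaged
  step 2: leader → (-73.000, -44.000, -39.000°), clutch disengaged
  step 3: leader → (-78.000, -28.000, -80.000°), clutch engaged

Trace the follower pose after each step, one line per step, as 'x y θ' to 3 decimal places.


26.000 -4.000 33.000
-3.000 54.000 95.000
-3.000 54.000 95.000
-11.000 103.000 11.000

step 0: Δleader=(9.000, -11.000, 24.000°), disengaged; cmd=(0,0,0) → follower holds at (26.000, -4.000, 33.000°)
step 1: Δleader=(-19.000, 19.000, 32.000°), engaged; cmd=(-29.000, 58.000, 62.000°) → follower=(-3.000, 54.000, 95.000°)
step 2: Δleader=(-20.000, -14.000, 28.000°), disengaged; cmd=(0,0,0) → follower holds at (-3.000, 54.000, 95.000°)
step 3: Δleader=(-5.000, 16.000, -41.000°), engaged; cmd=(-8.000, 49.000, -84.000°) → follower=(-11.000, 103.000, 11.000°)


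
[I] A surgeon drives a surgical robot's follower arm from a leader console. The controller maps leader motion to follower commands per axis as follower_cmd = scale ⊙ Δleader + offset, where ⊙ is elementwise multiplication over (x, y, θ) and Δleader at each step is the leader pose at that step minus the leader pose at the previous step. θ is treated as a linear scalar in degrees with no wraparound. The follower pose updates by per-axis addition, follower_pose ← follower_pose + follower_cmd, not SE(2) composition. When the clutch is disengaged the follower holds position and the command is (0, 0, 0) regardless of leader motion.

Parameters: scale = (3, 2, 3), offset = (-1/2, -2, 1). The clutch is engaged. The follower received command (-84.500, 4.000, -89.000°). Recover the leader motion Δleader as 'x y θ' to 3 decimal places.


-28.000 3.000 -30.000

axis x: (-84.500 − -1/2) / (3) = -28.000
axis y: (4.000 − -2) / (2) = 3.000
axis θ: (-89.000 − 1) / (3) = -30.000


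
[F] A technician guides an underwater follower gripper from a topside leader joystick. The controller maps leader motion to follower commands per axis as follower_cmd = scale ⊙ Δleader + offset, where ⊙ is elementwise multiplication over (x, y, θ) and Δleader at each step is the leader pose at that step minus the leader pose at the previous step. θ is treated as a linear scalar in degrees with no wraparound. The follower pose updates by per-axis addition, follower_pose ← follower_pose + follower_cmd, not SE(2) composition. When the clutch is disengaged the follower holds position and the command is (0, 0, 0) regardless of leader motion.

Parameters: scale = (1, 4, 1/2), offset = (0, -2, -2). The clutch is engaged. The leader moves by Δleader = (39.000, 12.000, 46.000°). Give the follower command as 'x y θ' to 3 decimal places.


axis x: 1·39.000 + 0 = 39.000
axis y: 4·12.000 + -2 = 46.000
axis θ: 1/2·46.000 + -2 = 21.000

39.000 46.000 21.000


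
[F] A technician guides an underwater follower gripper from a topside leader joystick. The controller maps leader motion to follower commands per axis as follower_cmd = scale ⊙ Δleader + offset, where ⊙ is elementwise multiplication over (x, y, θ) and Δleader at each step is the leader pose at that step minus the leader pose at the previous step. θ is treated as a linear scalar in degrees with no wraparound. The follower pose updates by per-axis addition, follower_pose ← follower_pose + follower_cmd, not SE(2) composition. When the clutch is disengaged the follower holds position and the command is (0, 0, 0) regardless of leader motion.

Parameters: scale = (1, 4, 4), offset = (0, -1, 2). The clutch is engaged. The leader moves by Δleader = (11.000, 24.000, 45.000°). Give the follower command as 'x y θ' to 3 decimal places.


11.000 95.000 182.000

axis x: 1·11.000 + 0 = 11.000
axis y: 4·24.000 + -1 = 95.000
axis θ: 4·45.000 + 2 = 182.000


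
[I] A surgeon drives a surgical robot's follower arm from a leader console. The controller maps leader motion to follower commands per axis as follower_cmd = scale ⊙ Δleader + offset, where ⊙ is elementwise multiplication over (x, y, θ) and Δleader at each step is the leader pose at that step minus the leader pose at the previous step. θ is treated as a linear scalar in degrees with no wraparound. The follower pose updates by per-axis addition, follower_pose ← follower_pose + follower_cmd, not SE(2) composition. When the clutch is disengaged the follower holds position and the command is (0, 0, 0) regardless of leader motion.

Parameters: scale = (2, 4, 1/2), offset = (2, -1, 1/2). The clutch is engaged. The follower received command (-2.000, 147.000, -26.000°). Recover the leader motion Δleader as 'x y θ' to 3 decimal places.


axis x: (-2.000 − 2) / (2) = -2.000
axis y: (147.000 − -1) / (4) = 37.000
axis θ: (-26.000 − 1/2) / (1/2) = -53.000

-2.000 37.000 -53.000


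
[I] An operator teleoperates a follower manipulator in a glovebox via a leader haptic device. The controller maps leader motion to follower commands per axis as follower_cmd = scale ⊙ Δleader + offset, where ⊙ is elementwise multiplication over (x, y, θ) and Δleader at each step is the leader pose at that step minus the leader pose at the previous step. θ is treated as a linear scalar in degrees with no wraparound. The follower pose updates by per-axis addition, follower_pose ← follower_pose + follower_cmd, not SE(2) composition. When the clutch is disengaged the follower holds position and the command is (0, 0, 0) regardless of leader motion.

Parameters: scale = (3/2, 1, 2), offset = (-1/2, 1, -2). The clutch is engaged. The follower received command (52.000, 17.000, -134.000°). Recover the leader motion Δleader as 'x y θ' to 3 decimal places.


axis x: (52.000 − -1/2) / (3/2) = 35.000
axis y: (17.000 − 1) / (1) = 16.000
axis θ: (-134.000 − -2) / (2) = -66.000

35.000 16.000 -66.000


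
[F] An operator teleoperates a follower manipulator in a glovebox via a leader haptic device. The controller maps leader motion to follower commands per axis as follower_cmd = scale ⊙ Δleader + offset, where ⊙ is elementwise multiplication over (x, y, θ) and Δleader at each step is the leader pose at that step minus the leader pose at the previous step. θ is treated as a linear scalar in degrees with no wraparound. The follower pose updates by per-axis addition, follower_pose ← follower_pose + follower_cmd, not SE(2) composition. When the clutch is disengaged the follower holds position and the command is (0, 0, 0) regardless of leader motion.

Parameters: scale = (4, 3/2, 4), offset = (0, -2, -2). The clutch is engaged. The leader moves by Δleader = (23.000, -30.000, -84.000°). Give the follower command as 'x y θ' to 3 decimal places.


92.000 -47.000 -338.000

axis x: 4·23.000 + 0 = 92.000
axis y: 3/2·-30.000 + -2 = -47.000
axis θ: 4·-84.000 + -2 = -338.000


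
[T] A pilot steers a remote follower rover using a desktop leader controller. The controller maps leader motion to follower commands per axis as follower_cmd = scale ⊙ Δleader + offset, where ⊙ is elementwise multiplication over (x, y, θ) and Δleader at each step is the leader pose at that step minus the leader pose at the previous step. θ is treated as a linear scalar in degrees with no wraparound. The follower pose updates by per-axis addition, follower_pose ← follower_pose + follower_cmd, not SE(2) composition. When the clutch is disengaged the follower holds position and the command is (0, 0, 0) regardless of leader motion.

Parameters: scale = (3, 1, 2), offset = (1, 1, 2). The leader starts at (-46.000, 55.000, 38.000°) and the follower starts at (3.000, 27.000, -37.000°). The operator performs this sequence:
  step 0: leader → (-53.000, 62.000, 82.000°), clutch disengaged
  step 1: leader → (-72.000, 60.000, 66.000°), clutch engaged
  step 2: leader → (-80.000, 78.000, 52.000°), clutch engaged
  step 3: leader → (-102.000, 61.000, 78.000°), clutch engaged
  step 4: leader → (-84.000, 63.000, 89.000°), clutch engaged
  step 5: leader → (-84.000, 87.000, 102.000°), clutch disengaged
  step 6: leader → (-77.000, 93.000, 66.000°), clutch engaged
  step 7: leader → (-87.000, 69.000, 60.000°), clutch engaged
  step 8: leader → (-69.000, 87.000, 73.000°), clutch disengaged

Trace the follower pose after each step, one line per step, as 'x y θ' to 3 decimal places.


step 0: Δleader=(-7.000, 7.000, 44.000°), disengaged; cmd=(0,0,0) → follower holds at (3.000, 27.000, -37.000°)
step 1: Δleader=(-19.000, -2.000, -16.000°), engaged; cmd=(-56.000, -1.000, -30.000°) → follower=(-53.000, 26.000, -67.000°)
step 2: Δleader=(-8.000, 18.000, -14.000°), engaged; cmd=(-23.000, 19.000, -26.000°) → follower=(-76.000, 45.000, -93.000°)
step 3: Δleader=(-22.000, -17.000, 26.000°), engaged; cmd=(-65.000, -16.000, 54.000°) → follower=(-141.000, 29.000, -39.000°)
step 4: Δleader=(18.000, 2.000, 11.000°), engaged; cmd=(55.000, 3.000, 24.000°) → follower=(-86.000, 32.000, -15.000°)
step 5: Δleader=(0.000, 24.000, 13.000°), disengaged; cmd=(0,0,0) → follower holds at (-86.000, 32.000, -15.000°)
step 6: Δleader=(7.000, 6.000, -36.000°), engaged; cmd=(22.000, 7.000, -70.000°) → follower=(-64.000, 39.000, -85.000°)
step 7: Δleader=(-10.000, -24.000, -6.000°), engaged; cmd=(-29.000, -23.000, -10.000°) → follower=(-93.000, 16.000, -95.000°)
step 8: Δleader=(18.000, 18.000, 13.000°), disengaged; cmd=(0,0,0) → follower holds at (-93.000, 16.000, -95.000°)

3.000 27.000 -37.000
-53.000 26.000 -67.000
-76.000 45.000 -93.000
-141.000 29.000 -39.000
-86.000 32.000 -15.000
-86.000 32.000 -15.000
-64.000 39.000 -85.000
-93.000 16.000 -95.000
-93.000 16.000 -95.000


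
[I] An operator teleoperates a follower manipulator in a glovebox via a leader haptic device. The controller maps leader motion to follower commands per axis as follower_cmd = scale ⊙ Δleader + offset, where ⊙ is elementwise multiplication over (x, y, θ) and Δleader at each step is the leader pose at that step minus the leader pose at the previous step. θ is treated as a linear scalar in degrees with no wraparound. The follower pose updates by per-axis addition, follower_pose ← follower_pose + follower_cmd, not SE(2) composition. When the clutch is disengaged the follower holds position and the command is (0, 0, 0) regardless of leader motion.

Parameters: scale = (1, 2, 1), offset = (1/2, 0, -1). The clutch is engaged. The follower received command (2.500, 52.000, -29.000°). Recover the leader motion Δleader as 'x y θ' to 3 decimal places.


axis x: (2.500 − 1/2) / (1) = 2.000
axis y: (52.000 − 0) / (2) = 26.000
axis θ: (-29.000 − -1) / (1) = -28.000

2.000 26.000 -28.000


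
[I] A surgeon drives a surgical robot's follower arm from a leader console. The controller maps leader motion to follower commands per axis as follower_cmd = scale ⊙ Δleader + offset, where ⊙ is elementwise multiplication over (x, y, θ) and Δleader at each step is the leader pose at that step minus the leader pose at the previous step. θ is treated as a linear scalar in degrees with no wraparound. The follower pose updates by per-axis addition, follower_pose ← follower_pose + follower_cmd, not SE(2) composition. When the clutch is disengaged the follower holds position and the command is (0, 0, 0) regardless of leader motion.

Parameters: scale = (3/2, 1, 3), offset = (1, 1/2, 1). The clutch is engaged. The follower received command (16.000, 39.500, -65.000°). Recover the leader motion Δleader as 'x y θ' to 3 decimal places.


axis x: (16.000 − 1) / (3/2) = 10.000
axis y: (39.500 − 1/2) / (1) = 39.000
axis θ: (-65.000 − 1) / (3) = -22.000

10.000 39.000 -22.000


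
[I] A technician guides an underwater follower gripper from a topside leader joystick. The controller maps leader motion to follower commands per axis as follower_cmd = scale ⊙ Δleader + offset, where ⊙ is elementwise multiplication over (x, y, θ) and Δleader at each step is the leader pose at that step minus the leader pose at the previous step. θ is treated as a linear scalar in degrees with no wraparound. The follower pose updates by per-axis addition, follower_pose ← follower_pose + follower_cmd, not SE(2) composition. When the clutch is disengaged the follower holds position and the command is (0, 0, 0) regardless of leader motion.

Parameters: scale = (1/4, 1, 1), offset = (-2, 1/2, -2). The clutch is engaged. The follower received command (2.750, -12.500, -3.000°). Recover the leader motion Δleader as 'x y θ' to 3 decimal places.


19.000 -13.000 -1.000

axis x: (2.750 − -2) / (1/4) = 19.000
axis y: (-12.500 − 1/2) / (1) = -13.000
axis θ: (-3.000 − -2) / (1) = -1.000


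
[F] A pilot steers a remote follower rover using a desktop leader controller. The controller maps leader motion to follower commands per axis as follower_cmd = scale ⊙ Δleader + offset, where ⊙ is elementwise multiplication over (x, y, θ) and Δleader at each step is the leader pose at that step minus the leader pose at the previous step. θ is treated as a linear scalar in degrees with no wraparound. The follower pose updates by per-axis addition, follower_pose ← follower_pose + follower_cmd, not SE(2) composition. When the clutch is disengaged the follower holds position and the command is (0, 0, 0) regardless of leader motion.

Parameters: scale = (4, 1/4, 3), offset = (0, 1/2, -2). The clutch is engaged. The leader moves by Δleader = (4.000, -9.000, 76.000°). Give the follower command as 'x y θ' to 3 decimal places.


16.000 -1.750 226.000

axis x: 4·4.000 + 0 = 16.000
axis y: 1/4·-9.000 + 1/2 = -1.750
axis θ: 3·76.000 + -2 = 226.000


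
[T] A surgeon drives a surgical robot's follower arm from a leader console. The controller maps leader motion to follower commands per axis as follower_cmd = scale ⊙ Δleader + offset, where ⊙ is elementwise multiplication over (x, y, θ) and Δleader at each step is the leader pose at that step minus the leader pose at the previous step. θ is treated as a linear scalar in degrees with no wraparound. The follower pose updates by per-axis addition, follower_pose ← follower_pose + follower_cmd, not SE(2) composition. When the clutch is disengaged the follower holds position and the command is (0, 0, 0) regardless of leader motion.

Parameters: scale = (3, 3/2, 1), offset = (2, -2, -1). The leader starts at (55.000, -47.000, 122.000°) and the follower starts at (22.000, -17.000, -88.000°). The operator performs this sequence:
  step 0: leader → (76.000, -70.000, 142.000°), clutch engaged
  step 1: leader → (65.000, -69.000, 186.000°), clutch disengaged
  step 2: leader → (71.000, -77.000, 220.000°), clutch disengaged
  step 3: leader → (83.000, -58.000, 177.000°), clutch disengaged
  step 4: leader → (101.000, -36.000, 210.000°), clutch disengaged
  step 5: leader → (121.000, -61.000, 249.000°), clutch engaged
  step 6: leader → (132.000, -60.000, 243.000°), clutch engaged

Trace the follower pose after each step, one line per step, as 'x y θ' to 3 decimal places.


87.000 -53.500 -69.000
87.000 -53.500 -69.000
87.000 -53.500 -69.000
87.000 -53.500 -69.000
87.000 -53.500 -69.000
149.000 -93.000 -31.000
184.000 -93.500 -38.000

step 0: Δleader=(21.000, -23.000, 20.000°), engaged; cmd=(65.000, -36.500, 19.000°) → follower=(87.000, -53.500, -69.000°)
step 1: Δleader=(-11.000, 1.000, 44.000°), disengaged; cmd=(0,0,0) → follower holds at (87.000, -53.500, -69.000°)
step 2: Δleader=(6.000, -8.000, 34.000°), disengaged; cmd=(0,0,0) → follower holds at (87.000, -53.500, -69.000°)
step 3: Δleader=(12.000, 19.000, -43.000°), disengaged; cmd=(0,0,0) → follower holds at (87.000, -53.500, -69.000°)
step 4: Δleader=(18.000, 22.000, 33.000°), disengaged; cmd=(0,0,0) → follower holds at (87.000, -53.500, -69.000°)
step 5: Δleader=(20.000, -25.000, 39.000°), engaged; cmd=(62.000, -39.500, 38.000°) → follower=(149.000, -93.000, -31.000°)
step 6: Δleader=(11.000, 1.000, -6.000°), engaged; cmd=(35.000, -0.500, -7.000°) → follower=(184.000, -93.500, -38.000°)


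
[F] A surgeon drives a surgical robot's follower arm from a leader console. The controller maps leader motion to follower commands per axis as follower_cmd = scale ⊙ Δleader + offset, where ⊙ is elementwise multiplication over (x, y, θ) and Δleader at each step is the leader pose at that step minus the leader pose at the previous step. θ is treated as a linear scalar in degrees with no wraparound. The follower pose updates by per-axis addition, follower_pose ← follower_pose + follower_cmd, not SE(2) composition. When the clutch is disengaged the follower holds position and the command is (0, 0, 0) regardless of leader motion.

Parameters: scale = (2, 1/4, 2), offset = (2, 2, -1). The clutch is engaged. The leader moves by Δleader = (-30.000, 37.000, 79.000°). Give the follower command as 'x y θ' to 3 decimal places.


axis x: 2·-30.000 + 2 = -58.000
axis y: 1/4·37.000 + 2 = 11.250
axis θ: 2·79.000 + -1 = 157.000

-58.000 11.250 157.000


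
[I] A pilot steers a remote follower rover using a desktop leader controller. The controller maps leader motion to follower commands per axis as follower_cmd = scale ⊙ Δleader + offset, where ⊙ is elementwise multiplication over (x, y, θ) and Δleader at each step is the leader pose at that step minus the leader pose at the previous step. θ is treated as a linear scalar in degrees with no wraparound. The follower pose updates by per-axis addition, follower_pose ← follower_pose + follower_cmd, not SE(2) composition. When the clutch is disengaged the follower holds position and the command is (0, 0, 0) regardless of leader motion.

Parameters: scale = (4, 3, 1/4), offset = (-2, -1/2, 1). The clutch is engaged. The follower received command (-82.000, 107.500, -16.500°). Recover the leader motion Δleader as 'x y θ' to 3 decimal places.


axis x: (-82.000 − -2) / (4) = -20.000
axis y: (107.500 − -1/2) / (3) = 36.000
axis θ: (-16.500 − 1) / (1/4) = -70.000

-20.000 36.000 -70.000


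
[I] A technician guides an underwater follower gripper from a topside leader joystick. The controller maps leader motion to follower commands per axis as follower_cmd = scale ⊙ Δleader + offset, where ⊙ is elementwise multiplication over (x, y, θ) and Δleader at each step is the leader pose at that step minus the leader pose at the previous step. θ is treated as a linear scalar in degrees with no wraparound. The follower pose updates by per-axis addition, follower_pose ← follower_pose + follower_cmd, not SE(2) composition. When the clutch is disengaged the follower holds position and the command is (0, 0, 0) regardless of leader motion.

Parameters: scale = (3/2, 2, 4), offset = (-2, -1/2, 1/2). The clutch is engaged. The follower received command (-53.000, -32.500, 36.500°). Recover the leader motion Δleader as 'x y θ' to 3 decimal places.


-34.000 -16.000 9.000

axis x: (-53.000 − -2) / (3/2) = -34.000
axis y: (-32.500 − -1/2) / (2) = -16.000
axis θ: (36.500 − 1/2) / (4) = 9.000


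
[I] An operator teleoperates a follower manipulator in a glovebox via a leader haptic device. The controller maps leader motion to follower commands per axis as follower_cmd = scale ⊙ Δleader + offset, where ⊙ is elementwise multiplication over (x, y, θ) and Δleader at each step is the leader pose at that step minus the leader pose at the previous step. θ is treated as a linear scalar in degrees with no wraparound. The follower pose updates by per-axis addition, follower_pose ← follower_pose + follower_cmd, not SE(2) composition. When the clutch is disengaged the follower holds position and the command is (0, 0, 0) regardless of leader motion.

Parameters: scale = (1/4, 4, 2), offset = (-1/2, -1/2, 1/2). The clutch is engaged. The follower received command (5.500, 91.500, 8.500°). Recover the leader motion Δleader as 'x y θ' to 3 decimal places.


axis x: (5.500 − -1/2) / (1/4) = 24.000
axis y: (91.500 − -1/2) / (4) = 23.000
axis θ: (8.500 − 1/2) / (2) = 4.000

24.000 23.000 4.000


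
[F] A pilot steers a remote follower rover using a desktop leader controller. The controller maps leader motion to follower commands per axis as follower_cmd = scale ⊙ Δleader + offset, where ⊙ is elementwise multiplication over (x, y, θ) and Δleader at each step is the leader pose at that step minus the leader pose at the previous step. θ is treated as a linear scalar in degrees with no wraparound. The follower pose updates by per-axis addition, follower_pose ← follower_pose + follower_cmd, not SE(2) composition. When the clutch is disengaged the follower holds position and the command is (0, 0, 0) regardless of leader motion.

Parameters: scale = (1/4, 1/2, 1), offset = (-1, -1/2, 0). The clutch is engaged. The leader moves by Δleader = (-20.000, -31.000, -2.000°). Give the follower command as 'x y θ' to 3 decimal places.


-6.000 -16.000 -2.000

axis x: 1/4·-20.000 + -1 = -6.000
axis y: 1/2·-31.000 + -1/2 = -16.000
axis θ: 1·-2.000 + 0 = -2.000


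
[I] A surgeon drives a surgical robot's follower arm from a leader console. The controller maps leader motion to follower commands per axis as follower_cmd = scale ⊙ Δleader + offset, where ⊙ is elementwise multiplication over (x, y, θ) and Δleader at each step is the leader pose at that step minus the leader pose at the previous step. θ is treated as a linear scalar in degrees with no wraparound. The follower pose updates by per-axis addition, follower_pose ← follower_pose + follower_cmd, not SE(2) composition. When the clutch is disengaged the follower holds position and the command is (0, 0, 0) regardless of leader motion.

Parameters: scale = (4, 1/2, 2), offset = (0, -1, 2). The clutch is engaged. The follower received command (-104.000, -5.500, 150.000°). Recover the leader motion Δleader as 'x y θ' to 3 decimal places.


-26.000 -9.000 74.000

axis x: (-104.000 − 0) / (4) = -26.000
axis y: (-5.500 − -1) / (1/2) = -9.000
axis θ: (150.000 − 2) / (2) = 74.000


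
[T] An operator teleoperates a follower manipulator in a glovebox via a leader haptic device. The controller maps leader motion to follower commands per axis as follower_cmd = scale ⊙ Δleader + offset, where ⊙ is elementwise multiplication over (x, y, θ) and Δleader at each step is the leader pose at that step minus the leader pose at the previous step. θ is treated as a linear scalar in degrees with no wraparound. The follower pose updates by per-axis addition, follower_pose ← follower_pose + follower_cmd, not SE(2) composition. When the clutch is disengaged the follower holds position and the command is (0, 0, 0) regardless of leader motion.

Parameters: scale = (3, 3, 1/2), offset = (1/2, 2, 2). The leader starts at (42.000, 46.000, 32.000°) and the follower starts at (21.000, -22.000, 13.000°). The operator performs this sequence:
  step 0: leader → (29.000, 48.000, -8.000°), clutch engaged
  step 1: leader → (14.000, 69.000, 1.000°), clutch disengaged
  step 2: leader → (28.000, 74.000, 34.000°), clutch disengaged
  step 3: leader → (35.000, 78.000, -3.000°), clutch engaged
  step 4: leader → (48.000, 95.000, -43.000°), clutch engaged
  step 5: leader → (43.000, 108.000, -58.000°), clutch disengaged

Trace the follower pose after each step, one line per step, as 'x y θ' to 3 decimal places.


-17.500 -14.000 -5.000
-17.500 -14.000 -5.000
-17.500 -14.000 -5.000
4.000 0.000 -21.500
43.500 53.000 -39.500
43.500 53.000 -39.500

step 0: Δleader=(-13.000, 2.000, -40.000°), engaged; cmd=(-38.500, 8.000, -18.000°) → follower=(-17.500, -14.000, -5.000°)
step 1: Δleader=(-15.000, 21.000, 9.000°), disengaged; cmd=(0,0,0) → follower holds at (-17.500, -14.000, -5.000°)
step 2: Δleader=(14.000, 5.000, 33.000°), disengaged; cmd=(0,0,0) → follower holds at (-17.500, -14.000, -5.000°)
step 3: Δleader=(7.000, 4.000, -37.000°), engaged; cmd=(21.500, 14.000, -16.500°) → follower=(4.000, 0.000, -21.500°)
step 4: Δleader=(13.000, 17.000, -40.000°), engaged; cmd=(39.500, 53.000, -18.000°) → follower=(43.500, 53.000, -39.500°)
step 5: Δleader=(-5.000, 13.000, -15.000°), disengaged; cmd=(0,0,0) → follower holds at (43.500, 53.000, -39.500°)


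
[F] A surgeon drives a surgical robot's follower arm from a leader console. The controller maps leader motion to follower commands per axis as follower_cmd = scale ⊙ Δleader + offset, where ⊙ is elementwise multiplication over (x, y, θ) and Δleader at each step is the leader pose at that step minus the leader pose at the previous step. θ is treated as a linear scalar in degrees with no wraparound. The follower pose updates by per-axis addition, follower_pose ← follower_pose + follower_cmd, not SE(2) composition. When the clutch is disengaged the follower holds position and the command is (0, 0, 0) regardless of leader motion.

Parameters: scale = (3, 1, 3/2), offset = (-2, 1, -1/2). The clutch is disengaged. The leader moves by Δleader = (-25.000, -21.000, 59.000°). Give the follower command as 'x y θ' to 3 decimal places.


0.000 0.000 0.000

clutch disengaged → follower holds; cmd = (0, 0, 0)


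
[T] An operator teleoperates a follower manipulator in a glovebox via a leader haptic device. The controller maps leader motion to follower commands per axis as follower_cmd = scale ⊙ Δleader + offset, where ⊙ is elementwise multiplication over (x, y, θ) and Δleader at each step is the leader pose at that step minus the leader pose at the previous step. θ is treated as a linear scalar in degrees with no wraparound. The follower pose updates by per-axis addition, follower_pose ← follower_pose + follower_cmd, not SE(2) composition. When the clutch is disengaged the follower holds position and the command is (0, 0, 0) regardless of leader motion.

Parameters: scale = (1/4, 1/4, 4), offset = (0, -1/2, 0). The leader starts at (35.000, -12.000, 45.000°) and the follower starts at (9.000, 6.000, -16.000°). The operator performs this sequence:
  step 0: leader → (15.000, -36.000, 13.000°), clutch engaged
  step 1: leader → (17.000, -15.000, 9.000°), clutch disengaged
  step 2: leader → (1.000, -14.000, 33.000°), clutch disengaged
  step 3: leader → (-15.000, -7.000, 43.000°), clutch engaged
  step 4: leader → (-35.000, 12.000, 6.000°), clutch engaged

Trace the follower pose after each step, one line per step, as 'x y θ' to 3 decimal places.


4.000 -0.500 -144.000
4.000 -0.500 -144.000
4.000 -0.500 -144.000
0.000 0.750 -104.000
-5.000 5.000 -252.000

step 0: Δleader=(-20.000, -24.000, -32.000°), engaged; cmd=(-5.000, -6.500, -128.000°) → follower=(4.000, -0.500, -144.000°)
step 1: Δleader=(2.000, 21.000, -4.000°), disengaged; cmd=(0,0,0) → follower holds at (4.000, -0.500, -144.000°)
step 2: Δleader=(-16.000, 1.000, 24.000°), disengaged; cmd=(0,0,0) → follower holds at (4.000, -0.500, -144.000°)
step 3: Δleader=(-16.000, 7.000, 10.000°), engaged; cmd=(-4.000, 1.250, 40.000°) → follower=(0.000, 0.750, -104.000°)
step 4: Δleader=(-20.000, 19.000, -37.000°), engaged; cmd=(-5.000, 4.250, -148.000°) → follower=(-5.000, 5.000, -252.000°)


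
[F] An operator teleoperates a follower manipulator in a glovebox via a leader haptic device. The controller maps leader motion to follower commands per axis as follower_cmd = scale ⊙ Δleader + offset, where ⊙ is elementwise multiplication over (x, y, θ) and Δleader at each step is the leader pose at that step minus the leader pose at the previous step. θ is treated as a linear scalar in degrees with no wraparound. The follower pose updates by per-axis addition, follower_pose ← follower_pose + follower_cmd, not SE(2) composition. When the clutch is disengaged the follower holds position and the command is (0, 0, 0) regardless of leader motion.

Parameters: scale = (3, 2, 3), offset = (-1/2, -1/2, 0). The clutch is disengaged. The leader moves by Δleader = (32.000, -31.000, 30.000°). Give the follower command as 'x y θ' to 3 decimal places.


clutch disengaged → follower holds; cmd = (0, 0, 0)

0.000 0.000 0.000


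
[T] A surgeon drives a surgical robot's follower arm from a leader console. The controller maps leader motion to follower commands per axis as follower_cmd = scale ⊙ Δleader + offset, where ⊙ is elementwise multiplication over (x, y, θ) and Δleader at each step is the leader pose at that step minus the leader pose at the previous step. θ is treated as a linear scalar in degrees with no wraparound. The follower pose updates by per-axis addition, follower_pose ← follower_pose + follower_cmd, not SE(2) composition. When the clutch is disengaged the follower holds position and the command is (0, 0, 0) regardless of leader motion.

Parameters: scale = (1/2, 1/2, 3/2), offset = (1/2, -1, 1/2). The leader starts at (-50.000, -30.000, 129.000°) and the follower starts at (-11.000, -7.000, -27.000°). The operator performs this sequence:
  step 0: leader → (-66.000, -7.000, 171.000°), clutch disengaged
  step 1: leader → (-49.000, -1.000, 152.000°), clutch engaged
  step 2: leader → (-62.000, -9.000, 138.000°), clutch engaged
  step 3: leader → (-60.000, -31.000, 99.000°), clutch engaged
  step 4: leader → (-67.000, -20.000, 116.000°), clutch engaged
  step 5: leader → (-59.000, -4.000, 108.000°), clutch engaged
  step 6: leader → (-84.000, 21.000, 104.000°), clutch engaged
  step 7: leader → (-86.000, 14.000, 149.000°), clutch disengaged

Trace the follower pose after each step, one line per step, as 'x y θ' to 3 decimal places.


-11.000 -7.000 -27.000
-2.000 -5.000 -55.000
-8.000 -10.000 -75.500
-6.500 -22.000 -133.500
-9.500 -17.500 -107.500
-5.000 -10.500 -119.000
-17.000 1.000 -124.500
-17.000 1.000 -124.500

step 0: Δleader=(-16.000, 23.000, 42.000°), disengaged; cmd=(0,0,0) → follower holds at (-11.000, -7.000, -27.000°)
step 1: Δleader=(17.000, 6.000, -19.000°), engaged; cmd=(9.000, 2.000, -28.000°) → follower=(-2.000, -5.000, -55.000°)
step 2: Δleader=(-13.000, -8.000, -14.000°), engaged; cmd=(-6.000, -5.000, -20.500°) → follower=(-8.000, -10.000, -75.500°)
step 3: Δleader=(2.000, -22.000, -39.000°), engaged; cmd=(1.500, -12.000, -58.000°) → follower=(-6.500, -22.000, -133.500°)
step 4: Δleader=(-7.000, 11.000, 17.000°), engaged; cmd=(-3.000, 4.500, 26.000°) → follower=(-9.500, -17.500, -107.500°)
step 5: Δleader=(8.000, 16.000, -8.000°), engaged; cmd=(4.500, 7.000, -11.500°) → follower=(-5.000, -10.500, -119.000°)
step 6: Δleader=(-25.000, 25.000, -4.000°), engaged; cmd=(-12.000, 11.500, -5.500°) → follower=(-17.000, 1.000, -124.500°)
step 7: Δleader=(-2.000, -7.000, 45.000°), disengaged; cmd=(0,0,0) → follower holds at (-17.000, 1.000, -124.500°)


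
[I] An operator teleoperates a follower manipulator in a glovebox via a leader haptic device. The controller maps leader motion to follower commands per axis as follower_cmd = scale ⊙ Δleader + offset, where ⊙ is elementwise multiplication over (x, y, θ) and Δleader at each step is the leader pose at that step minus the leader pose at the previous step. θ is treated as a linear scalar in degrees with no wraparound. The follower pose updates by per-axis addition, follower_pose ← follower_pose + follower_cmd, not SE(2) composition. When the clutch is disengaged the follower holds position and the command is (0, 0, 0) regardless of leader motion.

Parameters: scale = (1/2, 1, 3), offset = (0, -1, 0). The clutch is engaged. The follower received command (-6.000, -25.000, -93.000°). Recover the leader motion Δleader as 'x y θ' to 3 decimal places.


-12.000 -24.000 -31.000

axis x: (-6.000 − 0) / (1/2) = -12.000
axis y: (-25.000 − -1) / (1) = -24.000
axis θ: (-93.000 − 0) / (3) = -31.000


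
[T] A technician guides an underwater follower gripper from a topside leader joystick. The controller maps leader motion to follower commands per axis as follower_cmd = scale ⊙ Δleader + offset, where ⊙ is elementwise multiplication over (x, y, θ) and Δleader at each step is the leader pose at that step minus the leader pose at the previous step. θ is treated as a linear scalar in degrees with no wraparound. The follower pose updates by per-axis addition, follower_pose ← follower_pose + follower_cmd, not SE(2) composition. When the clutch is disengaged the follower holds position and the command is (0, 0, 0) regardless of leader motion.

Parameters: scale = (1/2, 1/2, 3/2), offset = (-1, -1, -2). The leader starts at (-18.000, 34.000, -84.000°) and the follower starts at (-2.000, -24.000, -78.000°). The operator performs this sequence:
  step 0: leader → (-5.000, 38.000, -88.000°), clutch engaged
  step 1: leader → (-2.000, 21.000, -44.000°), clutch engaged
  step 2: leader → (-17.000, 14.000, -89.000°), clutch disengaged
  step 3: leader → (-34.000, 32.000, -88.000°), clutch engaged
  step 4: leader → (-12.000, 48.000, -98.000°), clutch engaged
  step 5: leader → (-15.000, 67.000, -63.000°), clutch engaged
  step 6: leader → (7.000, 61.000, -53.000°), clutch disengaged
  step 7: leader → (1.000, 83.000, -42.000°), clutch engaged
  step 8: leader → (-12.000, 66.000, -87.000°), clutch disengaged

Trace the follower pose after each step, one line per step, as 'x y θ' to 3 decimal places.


3.500 -23.000 -86.000
4.000 -32.500 -22.000
4.000 -32.500 -22.000
-5.500 -24.500 -22.500
4.500 -17.500 -39.500
2.000 -9.000 11.000
2.000 -9.000 11.000
-2.000 1.000 25.500
-2.000 1.000 25.500

step 0: Δleader=(13.000, 4.000, -4.000°), engaged; cmd=(5.500, 1.000, -8.000°) → follower=(3.500, -23.000, -86.000°)
step 1: Δleader=(3.000, -17.000, 44.000°), engaged; cmd=(0.500, -9.500, 64.000°) → follower=(4.000, -32.500, -22.000°)
step 2: Δleader=(-15.000, -7.000, -45.000°), disengaged; cmd=(0,0,0) → follower holds at (4.000, -32.500, -22.000°)
step 3: Δleader=(-17.000, 18.000, 1.000°), engaged; cmd=(-9.500, 8.000, -0.500°) → follower=(-5.500, -24.500, -22.500°)
step 4: Δleader=(22.000, 16.000, -10.000°), engaged; cmd=(10.000, 7.000, -17.000°) → follower=(4.500, -17.500, -39.500°)
step 5: Δleader=(-3.000, 19.000, 35.000°), engaged; cmd=(-2.500, 8.500, 50.500°) → follower=(2.000, -9.000, 11.000°)
step 6: Δleader=(22.000, -6.000, 10.000°), disengaged; cmd=(0,0,0) → follower holds at (2.000, -9.000, 11.000°)
step 7: Δleader=(-6.000, 22.000, 11.000°), engaged; cmd=(-4.000, 10.000, 14.500°) → follower=(-2.000, 1.000, 25.500°)
step 8: Δleader=(-13.000, -17.000, -45.000°), disengaged; cmd=(0,0,0) → follower holds at (-2.000, 1.000, 25.500°)


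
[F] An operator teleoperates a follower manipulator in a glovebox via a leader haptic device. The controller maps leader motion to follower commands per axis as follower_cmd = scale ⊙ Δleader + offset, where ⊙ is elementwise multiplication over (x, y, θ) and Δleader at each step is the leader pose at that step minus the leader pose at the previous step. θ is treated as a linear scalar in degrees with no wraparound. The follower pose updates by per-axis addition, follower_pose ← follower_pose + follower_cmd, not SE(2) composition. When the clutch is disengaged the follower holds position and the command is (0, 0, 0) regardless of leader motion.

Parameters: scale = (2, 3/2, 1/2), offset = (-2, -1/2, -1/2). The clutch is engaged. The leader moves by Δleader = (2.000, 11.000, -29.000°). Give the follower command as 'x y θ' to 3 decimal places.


2.000 16.000 -15.000

axis x: 2·2.000 + -2 = 2.000
axis y: 3/2·11.000 + -1/2 = 16.000
axis θ: 1/2·-29.000 + -1/2 = -15.000


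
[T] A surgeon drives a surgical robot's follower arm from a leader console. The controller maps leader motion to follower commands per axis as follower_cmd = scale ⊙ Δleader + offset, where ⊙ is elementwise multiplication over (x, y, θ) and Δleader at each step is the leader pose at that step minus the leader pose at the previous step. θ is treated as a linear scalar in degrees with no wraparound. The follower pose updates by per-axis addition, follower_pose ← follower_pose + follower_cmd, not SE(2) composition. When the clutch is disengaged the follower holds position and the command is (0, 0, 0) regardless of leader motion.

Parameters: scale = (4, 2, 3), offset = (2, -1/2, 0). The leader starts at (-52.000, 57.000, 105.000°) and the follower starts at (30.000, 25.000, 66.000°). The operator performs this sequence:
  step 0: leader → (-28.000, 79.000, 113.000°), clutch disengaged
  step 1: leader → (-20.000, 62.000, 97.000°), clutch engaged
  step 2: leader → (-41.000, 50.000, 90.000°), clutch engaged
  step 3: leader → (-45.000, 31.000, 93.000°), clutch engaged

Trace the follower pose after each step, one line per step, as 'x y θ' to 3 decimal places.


30.000 25.000 66.000
64.000 -9.500 18.000
-18.000 -34.000 -3.000
-32.000 -72.500 6.000

step 0: Δleader=(24.000, 22.000, 8.000°), disengaged; cmd=(0,0,0) → follower holds at (30.000, 25.000, 66.000°)
step 1: Δleader=(8.000, -17.000, -16.000°), engaged; cmd=(34.000, -34.500, -48.000°) → follower=(64.000, -9.500, 18.000°)
step 2: Δleader=(-21.000, -12.000, -7.000°), engaged; cmd=(-82.000, -24.500, -21.000°) → follower=(-18.000, -34.000, -3.000°)
step 3: Δleader=(-4.000, -19.000, 3.000°), engaged; cmd=(-14.000, -38.500, 9.000°) → follower=(-32.000, -72.500, 6.000°)
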